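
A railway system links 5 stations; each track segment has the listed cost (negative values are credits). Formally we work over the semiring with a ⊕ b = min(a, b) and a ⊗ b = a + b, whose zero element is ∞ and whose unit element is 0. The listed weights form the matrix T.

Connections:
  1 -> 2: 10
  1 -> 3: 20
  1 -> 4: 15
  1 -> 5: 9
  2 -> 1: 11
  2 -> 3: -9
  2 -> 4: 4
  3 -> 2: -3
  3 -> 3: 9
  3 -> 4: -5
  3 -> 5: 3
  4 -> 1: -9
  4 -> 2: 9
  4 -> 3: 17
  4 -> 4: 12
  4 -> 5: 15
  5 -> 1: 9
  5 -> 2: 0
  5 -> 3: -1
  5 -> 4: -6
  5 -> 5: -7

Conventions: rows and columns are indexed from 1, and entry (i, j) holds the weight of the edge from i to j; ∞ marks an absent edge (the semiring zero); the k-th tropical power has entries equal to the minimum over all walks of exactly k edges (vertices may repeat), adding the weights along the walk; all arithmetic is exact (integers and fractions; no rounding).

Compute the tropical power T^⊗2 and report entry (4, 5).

T^⊗2:
  [6, 9, 1, 3, 2]
  [-5, -12, 0, -14, -6]
  [-14, 3, -12, -3, -4]
  [3, 1, 0, 6, 0]
  [-15, -7, -9, -13, -14]
Key observation: the optimum is the walk 4->1->5, with weight (-9) + 9 = 0.
Optimal value attained by: walk 4->1->5.
Answer: (T^⊗2)[4][5] = 0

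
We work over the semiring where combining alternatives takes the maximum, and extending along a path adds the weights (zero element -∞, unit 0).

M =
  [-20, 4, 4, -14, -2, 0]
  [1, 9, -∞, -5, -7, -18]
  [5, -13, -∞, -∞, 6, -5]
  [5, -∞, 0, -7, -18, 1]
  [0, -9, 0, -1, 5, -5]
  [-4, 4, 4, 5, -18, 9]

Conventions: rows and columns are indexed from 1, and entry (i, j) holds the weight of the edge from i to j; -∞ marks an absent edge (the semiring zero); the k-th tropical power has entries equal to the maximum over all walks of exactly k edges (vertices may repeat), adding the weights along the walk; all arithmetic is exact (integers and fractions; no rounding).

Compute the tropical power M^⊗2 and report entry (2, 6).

M^⊗2:
  [9, 13, 4, 5, 10, 9]
  [10, 18, 5, 4, 2, 1]
  [6, 9, 9, 5, 11, 5]
  [5, 9, 9, 6, 6, 10]
  [5, 4, 5, 4, 10, 4]
  [10, 13, 13, 14, 10, 18]
Key observation: the optimum is the walk 2->1->6, with weight 1 + 0 = 1.
Optimal value attained by: walk 2->1->6.
Answer: (M^⊗2)[2][6] = 1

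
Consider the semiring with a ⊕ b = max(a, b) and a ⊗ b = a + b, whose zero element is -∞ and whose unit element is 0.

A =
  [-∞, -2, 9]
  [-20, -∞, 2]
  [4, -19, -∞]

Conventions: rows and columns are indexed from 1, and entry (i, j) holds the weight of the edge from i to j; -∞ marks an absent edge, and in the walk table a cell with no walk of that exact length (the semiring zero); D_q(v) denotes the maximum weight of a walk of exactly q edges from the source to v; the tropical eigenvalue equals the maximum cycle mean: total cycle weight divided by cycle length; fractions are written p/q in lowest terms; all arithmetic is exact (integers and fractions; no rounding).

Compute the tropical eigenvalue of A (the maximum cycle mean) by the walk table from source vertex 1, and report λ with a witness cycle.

q=0: [0, -∞, -∞]
q=1: [-∞, -2, 9]
q=2: [13, -10, 0]
q=3: [4, 11, 22]
Optimal cycle mean attained by: cycle 1->3->1, total 9 + 4, length 2.
Answer: λ = 13/2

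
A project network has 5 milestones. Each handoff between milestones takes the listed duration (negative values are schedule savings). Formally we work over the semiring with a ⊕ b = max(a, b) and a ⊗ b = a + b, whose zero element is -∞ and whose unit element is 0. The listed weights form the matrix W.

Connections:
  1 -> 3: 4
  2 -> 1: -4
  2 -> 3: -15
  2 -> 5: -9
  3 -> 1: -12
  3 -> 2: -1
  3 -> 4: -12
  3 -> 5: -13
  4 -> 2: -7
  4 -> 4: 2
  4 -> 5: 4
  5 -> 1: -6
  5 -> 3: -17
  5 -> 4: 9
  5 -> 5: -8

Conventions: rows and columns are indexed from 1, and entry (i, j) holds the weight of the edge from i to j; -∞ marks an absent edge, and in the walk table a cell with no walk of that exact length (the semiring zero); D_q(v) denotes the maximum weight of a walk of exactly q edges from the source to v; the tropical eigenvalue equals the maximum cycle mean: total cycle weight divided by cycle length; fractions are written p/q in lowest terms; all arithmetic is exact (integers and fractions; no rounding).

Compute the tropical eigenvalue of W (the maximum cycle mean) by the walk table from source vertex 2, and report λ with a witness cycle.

q=0: [-∞, 0, -∞, -∞, -∞]
q=1: [-4, -∞, -15, -∞, -9]
q=2: [-15, -16, 0, 0, -17]
q=3: [-12, -1, -11, 2, 4]
q=4: [-2, -5, -8, 13, 6]
q=5: [0, 6, 2, 15, 17]
Optimal cycle mean attained by: cycle 4->5->4, total 4 + 9, length 2.
Answer: λ = 13/2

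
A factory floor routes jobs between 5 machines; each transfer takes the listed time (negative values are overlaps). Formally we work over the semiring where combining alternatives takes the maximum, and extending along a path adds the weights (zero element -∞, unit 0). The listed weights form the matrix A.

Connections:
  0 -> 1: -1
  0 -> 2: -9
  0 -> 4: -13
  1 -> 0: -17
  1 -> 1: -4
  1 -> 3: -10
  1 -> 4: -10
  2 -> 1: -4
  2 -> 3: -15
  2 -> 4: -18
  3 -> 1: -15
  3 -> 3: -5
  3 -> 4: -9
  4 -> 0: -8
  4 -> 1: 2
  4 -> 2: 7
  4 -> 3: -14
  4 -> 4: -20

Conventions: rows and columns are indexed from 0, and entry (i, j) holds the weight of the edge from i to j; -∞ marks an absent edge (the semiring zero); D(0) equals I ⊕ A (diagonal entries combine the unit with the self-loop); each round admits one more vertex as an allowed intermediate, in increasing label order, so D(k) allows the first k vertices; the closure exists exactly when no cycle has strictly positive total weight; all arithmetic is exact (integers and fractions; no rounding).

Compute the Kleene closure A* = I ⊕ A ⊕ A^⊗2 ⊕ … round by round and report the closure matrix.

D(0):
  [0, -1, -9, -∞, -13]
  [-17, 0, -∞, -10, -10]
  [-∞, -4, 0, -15, -18]
  [-∞, -15, -∞, 0, -9]
  [-8, 2, 7, -14, 0]
D(1):
  [0, -1, -9, -∞, -13]
  [-17, 0, -26, -10, -10]
  [-∞, -4, 0, -15, -18]
  [-∞, -15, -∞, 0, -9]
  [-8, 2, 7, -14, 0]
D(2):
  [0, -1, -9, -11, -11]
  [-17, 0, -26, -10, -10]
  [-21, -4, 0, -14, -14]
  [-32, -15, -41, 0, -9]
  [-8, 2, 7, -8, 0]
D(3):
  [0, -1, -9, -11, -11]
  [-17, 0, -26, -10, -10]
  [-21, -4, 0, -14, -14]
  [-32, -15, -41, 0, -9]
  [-8, 3, 7, -7, 0]
D(4):
  [0, -1, -9, -11, -11]
  [-17, 0, -26, -10, -10]
  [-21, -4, 0, -14, -14]
  [-32, -15, -41, 0, -9]
  [-8, 3, 7, -7, 0]
D(5):
  [0, -1, -4, -11, -11]
  [-17, 0, -3, -10, -10]
  [-21, -4, 0, -14, -14]
  [-17, -6, -2, 0, -9]
  [-8, 3, 7, -7, 0]
Answer: A* = [[0, -1, -4, -11, -11], [-17, 0, -3, -10, -10], [-21, -4, 0, -14, -14], [-17, -6, -2, 0, -9], [-8, 3, 7, -7, 0]]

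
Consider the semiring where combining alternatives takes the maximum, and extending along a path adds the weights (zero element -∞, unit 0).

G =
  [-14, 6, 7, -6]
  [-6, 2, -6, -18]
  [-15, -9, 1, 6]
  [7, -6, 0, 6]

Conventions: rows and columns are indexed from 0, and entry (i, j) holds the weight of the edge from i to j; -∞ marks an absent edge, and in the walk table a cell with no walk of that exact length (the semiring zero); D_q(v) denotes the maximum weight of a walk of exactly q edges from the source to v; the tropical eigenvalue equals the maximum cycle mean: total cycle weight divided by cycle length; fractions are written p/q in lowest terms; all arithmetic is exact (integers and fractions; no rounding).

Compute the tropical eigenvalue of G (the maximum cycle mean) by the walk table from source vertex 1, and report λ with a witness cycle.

q=0: [-∞, 0, -∞, -∞]
q=1: [-6, 2, -6, -18]
q=2: [-4, 4, 1, 0]
q=3: [7, 6, 3, 7]
q=4: [14, 13, 14, 13]
Optimal cycle mean attained by: cycle 0->2->3->0, total 7 + 6 + 7, length 3.
Answer: λ = 20/3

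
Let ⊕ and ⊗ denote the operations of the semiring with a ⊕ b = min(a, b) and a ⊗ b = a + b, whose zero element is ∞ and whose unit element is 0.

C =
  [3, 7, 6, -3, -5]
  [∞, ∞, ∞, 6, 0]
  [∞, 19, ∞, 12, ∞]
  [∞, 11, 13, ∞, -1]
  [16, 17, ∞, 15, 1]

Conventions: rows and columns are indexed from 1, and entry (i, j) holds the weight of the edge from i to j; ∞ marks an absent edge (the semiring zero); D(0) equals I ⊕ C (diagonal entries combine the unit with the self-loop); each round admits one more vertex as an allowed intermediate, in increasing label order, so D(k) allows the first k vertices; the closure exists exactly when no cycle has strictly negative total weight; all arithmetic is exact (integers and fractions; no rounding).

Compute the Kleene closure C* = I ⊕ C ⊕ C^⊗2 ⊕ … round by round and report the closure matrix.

D(0):
  [0, 7, 6, -3, -5]
  [∞, 0, ∞, 6, 0]
  [∞, 19, 0, 12, ∞]
  [∞, 11, 13, 0, -1]
  [16, 17, ∞, 15, 0]
D(1):
  [0, 7, 6, -3, -5]
  [∞, 0, ∞, 6, 0]
  [∞, 19, 0, 12, ∞]
  [∞, 11, 13, 0, -1]
  [16, 17, 22, 13, 0]
D(2):
  [0, 7, 6, -3, -5]
  [∞, 0, ∞, 6, 0]
  [∞, 19, 0, 12, 19]
  [∞, 11, 13, 0, -1]
  [16, 17, 22, 13, 0]
D(3):
  [0, 7, 6, -3, -5]
  [∞, 0, ∞, 6, 0]
  [∞, 19, 0, 12, 19]
  [∞, 11, 13, 0, -1]
  [16, 17, 22, 13, 0]
D(4):
  [0, 7, 6, -3, -5]
  [∞, 0, 19, 6, 0]
  [∞, 19, 0, 12, 11]
  [∞, 11, 13, 0, -1]
  [16, 17, 22, 13, 0]
D(5):
  [0, 7, 6, -3, -5]
  [16, 0, 19, 6, 0]
  [27, 19, 0, 12, 11]
  [15, 11, 13, 0, -1]
  [16, 17, 22, 13, 0]
Answer: C* = [[0, 7, 6, -3, -5], [16, 0, 19, 6, 0], [27, 19, 0, 12, 11], [15, 11, 13, 0, -1], [16, 17, 22, 13, 0]]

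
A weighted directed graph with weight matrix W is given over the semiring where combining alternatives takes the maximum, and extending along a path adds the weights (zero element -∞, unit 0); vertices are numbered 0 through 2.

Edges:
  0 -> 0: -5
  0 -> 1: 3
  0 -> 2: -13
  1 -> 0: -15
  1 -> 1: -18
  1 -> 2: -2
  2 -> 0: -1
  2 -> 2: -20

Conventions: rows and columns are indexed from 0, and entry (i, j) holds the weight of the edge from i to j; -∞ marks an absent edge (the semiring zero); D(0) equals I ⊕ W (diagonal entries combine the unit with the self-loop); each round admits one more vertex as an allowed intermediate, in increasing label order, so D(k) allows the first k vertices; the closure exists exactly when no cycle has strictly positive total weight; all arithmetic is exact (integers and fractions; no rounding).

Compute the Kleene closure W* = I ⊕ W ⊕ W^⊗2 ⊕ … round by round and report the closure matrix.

D(0):
  [0, 3, -13]
  [-15, 0, -2]
  [-1, -∞, 0]
D(1):
  [0, 3, -13]
  [-15, 0, -2]
  [-1, 2, 0]
D(2):
  [0, 3, 1]
  [-15, 0, -2]
  [-1, 2, 0]
D(3):
  [0, 3, 1]
  [-3, 0, -2]
  [-1, 2, 0]
Answer: W* = [[0, 3, 1], [-3, 0, -2], [-1, 2, 0]]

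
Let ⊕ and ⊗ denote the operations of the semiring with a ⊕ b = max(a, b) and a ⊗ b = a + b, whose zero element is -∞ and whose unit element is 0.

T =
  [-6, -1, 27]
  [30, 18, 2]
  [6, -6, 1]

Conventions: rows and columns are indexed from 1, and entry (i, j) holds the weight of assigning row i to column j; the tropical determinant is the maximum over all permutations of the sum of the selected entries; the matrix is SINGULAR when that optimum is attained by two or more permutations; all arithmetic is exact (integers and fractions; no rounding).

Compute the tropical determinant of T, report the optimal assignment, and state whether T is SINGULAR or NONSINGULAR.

σ = (1, 2, 3): (-6) + 18 + 1 = 13
σ = (1, 3, 2): (-6) + 2 + (-6) = -10
σ = (2, 1, 3): (-1) + 30 + 1 = 30
σ = (2, 3, 1): (-1) + 2 + 6 = 7
σ = (3, 1, 2): 27 + 30 + (-6) = 51
σ = (3, 2, 1): 27 + 18 + 6 = 51
Optimal value attained by: σ = (3, 1, 2).
Answer: det⊕(T) = 51; verdict: SINGULAR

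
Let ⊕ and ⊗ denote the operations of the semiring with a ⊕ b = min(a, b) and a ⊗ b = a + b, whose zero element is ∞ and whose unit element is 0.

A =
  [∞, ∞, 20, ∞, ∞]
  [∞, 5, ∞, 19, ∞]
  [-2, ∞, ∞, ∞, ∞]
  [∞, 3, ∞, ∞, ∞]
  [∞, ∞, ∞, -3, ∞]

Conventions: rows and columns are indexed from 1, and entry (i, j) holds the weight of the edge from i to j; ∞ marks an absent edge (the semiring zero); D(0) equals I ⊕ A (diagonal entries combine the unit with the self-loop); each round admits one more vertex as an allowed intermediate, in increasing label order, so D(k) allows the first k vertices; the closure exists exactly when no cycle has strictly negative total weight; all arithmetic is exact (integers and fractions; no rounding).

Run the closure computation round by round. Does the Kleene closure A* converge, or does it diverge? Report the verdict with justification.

D(0):
  [0, ∞, 20, ∞, ∞]
  [∞, 0, ∞, 19, ∞]
  [-2, ∞, 0, ∞, ∞]
  [∞, 3, ∞, 0, ∞]
  [∞, ∞, ∞, -3, 0]
D(1):
  [0, ∞, 20, ∞, ∞]
  [∞, 0, ∞, 19, ∞]
  [-2, ∞, 0, ∞, ∞]
  [∞, 3, ∞, 0, ∞]
  [∞, ∞, ∞, -3, 0]
D(2):
  [0, ∞, 20, ∞, ∞]
  [∞, 0, ∞, 19, ∞]
  [-2, ∞, 0, ∞, ∞]
  [∞, 3, ∞, 0, ∞]
  [∞, ∞, ∞, -3, 0]
D(3):
  [0, ∞, 20, ∞, ∞]
  [∞, 0, ∞, 19, ∞]
  [-2, ∞, 0, ∞, ∞]
  [∞, 3, ∞, 0, ∞]
  [∞, ∞, ∞, -3, 0]
D(4):
  [0, ∞, 20, ∞, ∞]
  [∞, 0, ∞, 19, ∞]
  [-2, ∞, 0, ∞, ∞]
  [∞, 3, ∞, 0, ∞]
  [∞, 0, ∞, -3, 0]
D(5):
  [0, ∞, 20, ∞, ∞]
  [∞, 0, ∞, 19, ∞]
  [-2, ∞, 0, ∞, ∞]
  [∞, 3, ∞, 0, ∞]
  [∞, 0, ∞, -3, 0]
Key observation: every diagonal entry stays at the unit through all rounds, so no improving cycle exists.
Answer: CONVERGES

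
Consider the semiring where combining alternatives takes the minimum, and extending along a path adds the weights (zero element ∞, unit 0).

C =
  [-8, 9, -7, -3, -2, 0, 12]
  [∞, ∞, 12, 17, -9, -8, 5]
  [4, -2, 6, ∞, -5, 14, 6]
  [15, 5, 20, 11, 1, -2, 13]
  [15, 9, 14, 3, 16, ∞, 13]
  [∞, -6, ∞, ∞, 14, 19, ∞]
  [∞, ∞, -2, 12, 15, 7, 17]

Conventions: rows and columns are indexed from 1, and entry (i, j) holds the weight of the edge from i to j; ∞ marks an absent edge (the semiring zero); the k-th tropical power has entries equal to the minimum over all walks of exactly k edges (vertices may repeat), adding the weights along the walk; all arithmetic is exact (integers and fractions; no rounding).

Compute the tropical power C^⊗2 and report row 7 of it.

C^⊗2:
  [-16, -9, -15, -11, -12, -8, -1]
  [6, -14, 3, -6, 6, 11, 4]
  [-4, 4, -3, -2, -11, -10, 3]
  [7, -8, 8, 4, -4, -3, 10]
  [7, 8, 8, 12, 0, 1, 14]
  [29, 13, 6, 11, -15, -14, -1]
  [2, -4, 4, 18, -7, 10, 4]
Answer: row 7 of C^⊗2 = [2, -4, 4, 18, -7, 10, 4]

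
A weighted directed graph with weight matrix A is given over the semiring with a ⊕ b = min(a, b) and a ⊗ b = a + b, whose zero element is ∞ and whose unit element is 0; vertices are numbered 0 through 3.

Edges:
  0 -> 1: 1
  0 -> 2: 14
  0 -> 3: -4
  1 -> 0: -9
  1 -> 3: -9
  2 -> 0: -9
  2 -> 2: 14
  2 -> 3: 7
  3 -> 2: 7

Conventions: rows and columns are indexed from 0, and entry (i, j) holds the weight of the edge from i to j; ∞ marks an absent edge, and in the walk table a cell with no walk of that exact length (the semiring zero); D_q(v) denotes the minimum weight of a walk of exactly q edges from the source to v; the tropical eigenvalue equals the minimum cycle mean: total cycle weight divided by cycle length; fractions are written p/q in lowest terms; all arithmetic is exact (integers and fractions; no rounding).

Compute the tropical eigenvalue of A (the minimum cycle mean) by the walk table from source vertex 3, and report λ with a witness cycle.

q=0: [∞, ∞, ∞, 0]
q=1: [∞, ∞, 7, ∞]
q=2: [-2, ∞, 21, 14]
q=3: [12, -1, 12, -6]
q=4: [-10, 13, 1, -10]
Optimal cycle mean attained by: cycle 0->1->0, total 1 + (-9), length 2.
Answer: λ = -4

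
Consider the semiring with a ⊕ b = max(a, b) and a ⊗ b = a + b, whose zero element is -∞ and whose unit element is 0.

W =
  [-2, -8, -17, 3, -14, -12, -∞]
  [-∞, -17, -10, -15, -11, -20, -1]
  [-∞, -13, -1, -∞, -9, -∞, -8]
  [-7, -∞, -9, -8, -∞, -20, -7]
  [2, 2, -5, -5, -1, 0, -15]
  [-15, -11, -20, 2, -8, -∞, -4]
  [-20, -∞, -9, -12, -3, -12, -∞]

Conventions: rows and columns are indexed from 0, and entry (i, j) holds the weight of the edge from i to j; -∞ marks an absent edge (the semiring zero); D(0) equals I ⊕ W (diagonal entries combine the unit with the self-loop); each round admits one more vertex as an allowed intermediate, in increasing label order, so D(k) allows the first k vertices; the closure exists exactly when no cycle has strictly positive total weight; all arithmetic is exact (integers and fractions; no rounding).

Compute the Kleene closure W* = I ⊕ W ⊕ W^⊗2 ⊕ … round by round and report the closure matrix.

D(0):
  [0, -8, -17, 3, -14, -12, -∞]
  [-∞, 0, -10, -15, -11, -20, -1]
  [-∞, -13, 0, -∞, -9, -∞, -8]
  [-7, -∞, -9, 0, -∞, -20, -7]
  [2, 2, -5, -5, 0, 0, -15]
  [-15, -11, -20, 2, -8, 0, -4]
  [-20, -∞, -9, -12, -3, -12, 0]
D(1):
  [0, -8, -17, 3, -14, -12, -∞]
  [-∞, 0, -10, -15, -11, -20, -1]
  [-∞, -13, 0, -∞, -9, -∞, -8]
  [-7, -15, -9, 0, -21, -19, -7]
  [2, 2, -5, 5, 0, 0, -15]
  [-15, -11, -20, 2, -8, 0, -4]
  [-20, -28, -9, -12, -3, -12, 0]
D(2):
  [0, -8, -17, 3, -14, -12, -9]
  [-∞, 0, -10, -15, -11, -20, -1]
  [-∞, -13, 0, -28, -9, -33, -8]
  [-7, -15, -9, 0, -21, -19, -7]
  [2, 2, -5, 5, 0, 0, 1]
  [-15, -11, -20, 2, -8, 0, -4]
  [-20, -28, -9, -12, -3, -12, 0]
D(3):
  [0, -8, -17, 3, -14, -12, -9]
  [-∞, 0, -10, -15, -11, -20, -1]
  [-∞, -13, 0, -28, -9, -33, -8]
  [-7, -15, -9, 0, -18, -19, -7]
  [2, 2, -5, 5, 0, 0, 1]
  [-15, -11, -20, 2, -8, 0, -4]
  [-20, -22, -9, -12, -3, -12, 0]
D(4):
  [0, -8, -6, 3, -14, -12, -4]
  [-22, 0, -10, -15, -11, -20, -1]
  [-35, -13, 0, -28, -9, -33, -8]
  [-7, -15, -9, 0, -18, -19, -7]
  [2, 2, -4, 5, 0, 0, 1]
  [-5, -11, -7, 2, -8, 0, -4]
  [-19, -22, -9, -12, -3, -12, 0]
D(5):
  [0, -8, -6, 3, -14, -12, -4]
  [-9, 0, -10, -6, -11, -11, -1]
  [-7, -7, 0, -4, -9, -9, -8]
  [-7, -15, -9, 0, -18, -18, -7]
  [2, 2, -4, 5, 0, 0, 1]
  [-5, -6, -7, 2, -8, 0, -4]
  [-1, -1, -7, 2, -3, -3, 0]
D(6):
  [0, -8, -6, 3, -14, -12, -4]
  [-9, 0, -10, -6, -11, -11, -1]
  [-7, -7, 0, -4, -9, -9, -8]
  [-7, -15, -9, 0, -18, -18, -7]
  [2, 2, -4, 5, 0, 0, 1]
  [-5, -6, -7, 2, -8, 0, -4]
  [-1, -1, -7, 2, -3, -3, 0]
D(7):
  [0, -5, -6, 3, -7, -7, -4]
  [-2, 0, -8, 1, -4, -4, -1]
  [-7, -7, 0, -4, -9, -9, -8]
  [-7, -8, -9, 0, -10, -10, -7]
  [2, 2, -4, 5, 0, 0, 1]
  [-5, -5, -7, 2, -7, 0, -4]
  [-1, -1, -7, 2, -3, -3, 0]
Answer: W* = [[0, -5, -6, 3, -7, -7, -4], [-2, 0, -8, 1, -4, -4, -1], [-7, -7, 0, -4, -9, -9, -8], [-7, -8, -9, 0, -10, -10, -7], [2, 2, -4, 5, 0, 0, 1], [-5, -5, -7, 2, -7, 0, -4], [-1, -1, -7, 2, -3, -3, 0]]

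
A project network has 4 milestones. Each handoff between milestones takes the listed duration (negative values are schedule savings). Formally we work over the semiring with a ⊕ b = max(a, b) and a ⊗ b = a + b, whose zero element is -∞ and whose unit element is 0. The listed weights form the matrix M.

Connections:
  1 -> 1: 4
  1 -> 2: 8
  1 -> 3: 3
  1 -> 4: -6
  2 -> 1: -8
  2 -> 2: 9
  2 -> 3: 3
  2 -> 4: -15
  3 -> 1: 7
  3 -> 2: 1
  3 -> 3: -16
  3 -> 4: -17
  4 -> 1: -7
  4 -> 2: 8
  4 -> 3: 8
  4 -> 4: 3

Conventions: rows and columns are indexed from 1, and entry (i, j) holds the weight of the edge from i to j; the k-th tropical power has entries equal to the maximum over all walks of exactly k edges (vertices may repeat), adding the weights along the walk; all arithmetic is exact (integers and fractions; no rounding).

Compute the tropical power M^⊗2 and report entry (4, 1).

M^⊗2:
  [10, 17, 11, -2]
  [10, 18, 12, -6]
  [11, 15, 10, 1]
  [15, 17, 11, 6]
Key observation: the optimum is the walk 4->3->1, with weight 8 + 7 = 15.
Optimal value attained by: walk 4->3->1.
Answer: (M^⊗2)[4][1] = 15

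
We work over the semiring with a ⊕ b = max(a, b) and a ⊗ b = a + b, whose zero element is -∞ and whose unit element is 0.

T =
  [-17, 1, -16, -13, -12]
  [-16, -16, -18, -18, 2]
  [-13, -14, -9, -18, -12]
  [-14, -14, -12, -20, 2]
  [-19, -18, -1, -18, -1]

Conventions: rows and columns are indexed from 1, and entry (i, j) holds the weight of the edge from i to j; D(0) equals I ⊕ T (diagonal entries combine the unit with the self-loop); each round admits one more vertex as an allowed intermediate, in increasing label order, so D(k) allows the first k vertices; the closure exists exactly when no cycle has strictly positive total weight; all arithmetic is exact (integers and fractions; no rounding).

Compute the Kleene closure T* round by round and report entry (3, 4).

D(0):
  [0, 1, -16, -13, -12]
  [-16, 0, -18, -18, 2]
  [-13, -14, 0, -18, -12]
  [-14, -14, -12, 0, 2]
  [-19, -18, -1, -18, 0]
D(1):
  [0, 1, -16, -13, -12]
  [-16, 0, -18, -18, 2]
  [-13, -12, 0, -18, -12]
  [-14, -13, -12, 0, 2]
  [-19, -18, -1, -18, 0]
D(2):
  [0, 1, -16, -13, 3]
  [-16, 0, -18, -18, 2]
  [-13, -12, 0, -18, -10]
  [-14, -13, -12, 0, 2]
  [-19, -18, -1, -18, 0]
D(3):
  [0, 1, -16, -13, 3]
  [-16, 0, -18, -18, 2]
  [-13, -12, 0, -18, -10]
  [-14, -13, -12, 0, 2]
  [-14, -13, -1, -18, 0]
D(4):
  [0, 1, -16, -13, 3]
  [-16, 0, -18, -18, 2]
  [-13, -12, 0, -18, -10]
  [-14, -13, -12, 0, 2]
  [-14, -13, -1, -18, 0]
D(5):
  [0, 1, 2, -13, 3]
  [-12, 0, 1, -16, 2]
  [-13, -12, 0, -18, -10]
  [-12, -11, 1, 0, 2]
  [-14, -13, -1, -18, 0]
Answer: T*[3][4] = -18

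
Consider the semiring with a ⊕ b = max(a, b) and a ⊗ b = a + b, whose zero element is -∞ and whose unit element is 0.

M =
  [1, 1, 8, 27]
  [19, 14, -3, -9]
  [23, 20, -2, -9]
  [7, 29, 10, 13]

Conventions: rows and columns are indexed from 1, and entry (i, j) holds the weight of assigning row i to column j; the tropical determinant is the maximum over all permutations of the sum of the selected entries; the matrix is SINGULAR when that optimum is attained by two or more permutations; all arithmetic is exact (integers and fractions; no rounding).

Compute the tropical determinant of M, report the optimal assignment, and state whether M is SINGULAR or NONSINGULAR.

σ = (1, 2, 3, 4): 1 + 14 + (-2) + 13 = 26
σ = (1, 2, 4, 3): 1 + 14 + (-9) + 10 = 16
σ = (1, 3, 2, 4): 1 + (-3) + 20 + 13 = 31
σ = (1, 3, 4, 2): 1 + (-3) + (-9) + 29 = 18
σ = (1, 4, 2, 3): 1 + (-9) + 20 + 10 = 22
σ = (1, 4, 3, 2): 1 + (-9) + (-2) + 29 = 19
σ = (2, 1, 3, 4): 1 + 19 + (-2) + 13 = 31
σ = (2, 1, 4, 3): 1 + 19 + (-9) + 10 = 21
σ = (2, 3, 1, 4): 1 + (-3) + 23 + 13 = 34
σ = (2, 3, 4, 1): 1 + (-3) + (-9) + 7 = -4
σ = (2, 4, 1, 3): 1 + (-9) + 23 + 10 = 25
σ = (2, 4, 3, 1): 1 + (-9) + (-2) + 7 = -3
σ = (3, 1, 2, 4): 8 + 19 + 20 + 13 = 60
σ = (3, 1, 4, 2): 8 + 19 + (-9) + 29 = 47
σ = (3, 2, 1, 4): 8 + 14 + 23 + 13 = 58
σ = (3, 2, 4, 1): 8 + 14 + (-9) + 7 = 20
σ = (3, 4, 1, 2): 8 + (-9) + 23 + 29 = 51
σ = (3, 4, 2, 1): 8 + (-9) + 20 + 7 = 26
σ = (4, 1, 2, 3): 27 + 19 + 20 + 10 = 76
σ = (4, 1, 3, 2): 27 + 19 + (-2) + 29 = 73
σ = (4, 2, 1, 3): 27 + 14 + 23 + 10 = 74
σ = (4, 2, 3, 1): 27 + 14 + (-2) + 7 = 46
σ = (4, 3, 1, 2): 27 + (-3) + 23 + 29 = 76
σ = (4, 3, 2, 1): 27 + (-3) + 20 + 7 = 51
Optimal value attained by: σ = (4, 1, 2, 3).
Answer: det⊕(M) = 76; verdict: SINGULAR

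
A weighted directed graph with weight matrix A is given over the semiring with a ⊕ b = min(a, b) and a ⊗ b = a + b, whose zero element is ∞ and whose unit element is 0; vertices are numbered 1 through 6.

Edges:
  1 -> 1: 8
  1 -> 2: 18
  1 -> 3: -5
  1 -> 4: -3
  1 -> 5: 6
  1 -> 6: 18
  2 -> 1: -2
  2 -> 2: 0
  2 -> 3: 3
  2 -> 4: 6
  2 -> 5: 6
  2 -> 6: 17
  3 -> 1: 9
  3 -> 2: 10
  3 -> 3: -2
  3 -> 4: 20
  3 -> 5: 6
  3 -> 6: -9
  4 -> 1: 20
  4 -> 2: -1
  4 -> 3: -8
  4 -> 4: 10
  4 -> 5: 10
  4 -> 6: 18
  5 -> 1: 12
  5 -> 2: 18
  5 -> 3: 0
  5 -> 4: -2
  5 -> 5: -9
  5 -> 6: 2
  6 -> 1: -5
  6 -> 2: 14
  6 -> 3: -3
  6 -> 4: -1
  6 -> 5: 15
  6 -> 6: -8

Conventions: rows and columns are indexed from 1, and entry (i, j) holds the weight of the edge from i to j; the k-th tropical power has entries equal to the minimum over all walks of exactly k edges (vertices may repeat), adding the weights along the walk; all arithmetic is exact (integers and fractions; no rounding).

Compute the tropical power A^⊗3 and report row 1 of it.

A^⊗2:
  [4, -4, -11, 4, -3, -14]
  [-2, 0, -7, -5, -3, -6]
  [-14, 5, -12, -10, -3, -17]
  [-3, -1, -10, 5, -2, -17]
  [-3, -3, -10, -11, -18, -9]
  [-13, -2, -11, -9, 1, -16]
A^⊗3:
  [-19, -4, -17, -15, -12, -22]
  [-11, -6, -13, -7, -12, -16]
  [-22, -11, -20, -18, -12, -25]
  [-22, -3, -20, -18, -11, -25]
  [-14, -12, -19, -20, -27, -19]
  [-21, -10, -19, -17, -8, -24]
Answer: row 1 of A^⊗3 = [-19, -4, -17, -15, -12, -22]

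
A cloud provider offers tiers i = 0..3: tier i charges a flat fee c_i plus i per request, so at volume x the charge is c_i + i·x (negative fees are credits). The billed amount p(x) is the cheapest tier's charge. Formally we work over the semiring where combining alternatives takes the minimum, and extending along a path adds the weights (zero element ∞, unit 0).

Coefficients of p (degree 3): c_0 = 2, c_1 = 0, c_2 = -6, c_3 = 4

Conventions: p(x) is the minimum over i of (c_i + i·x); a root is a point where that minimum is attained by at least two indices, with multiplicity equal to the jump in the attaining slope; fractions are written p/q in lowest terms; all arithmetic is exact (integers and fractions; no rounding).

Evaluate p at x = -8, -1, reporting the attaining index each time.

p(-8) = min(2+0·(-8)=2, 0+1·(-8)=-8, -6+2·(-8)=-22, 4+3·(-8)=-20) = -22 (attained by i=2)
p(-1) = min(2+0·(-1)=2, 0+1·(-1)=-1, -6+2·(-1)=-8, 4+3·(-1)=1) = -8 (attained by i=2)
Answer: p(-8) = -22; p(-1) = -8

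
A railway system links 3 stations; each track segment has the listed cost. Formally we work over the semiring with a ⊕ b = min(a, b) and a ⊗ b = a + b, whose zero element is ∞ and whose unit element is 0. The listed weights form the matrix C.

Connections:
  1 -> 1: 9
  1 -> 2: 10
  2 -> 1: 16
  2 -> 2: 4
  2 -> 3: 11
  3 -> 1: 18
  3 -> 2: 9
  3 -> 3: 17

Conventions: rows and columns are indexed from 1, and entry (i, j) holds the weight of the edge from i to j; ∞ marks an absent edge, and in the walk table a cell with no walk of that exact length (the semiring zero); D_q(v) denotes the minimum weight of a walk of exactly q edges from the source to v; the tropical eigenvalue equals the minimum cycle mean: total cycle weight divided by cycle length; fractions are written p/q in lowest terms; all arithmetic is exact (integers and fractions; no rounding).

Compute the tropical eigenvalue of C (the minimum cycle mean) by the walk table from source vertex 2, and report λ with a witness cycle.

q=0: [∞, 0, ∞]
q=1: [16, 4, 11]
q=2: [20, 8, 15]
q=3: [24, 12, 19]
Optimal cycle mean attained by: cycle 2->2, total 4, length 1.
Answer: λ = 4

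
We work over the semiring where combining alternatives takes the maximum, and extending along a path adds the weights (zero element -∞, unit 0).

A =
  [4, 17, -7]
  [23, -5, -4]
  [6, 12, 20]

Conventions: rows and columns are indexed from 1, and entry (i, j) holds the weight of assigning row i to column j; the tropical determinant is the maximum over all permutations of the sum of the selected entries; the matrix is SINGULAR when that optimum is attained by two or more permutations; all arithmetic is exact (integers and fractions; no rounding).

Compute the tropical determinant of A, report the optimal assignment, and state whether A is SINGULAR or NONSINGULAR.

σ = (1, 2, 3): 4 + (-5) + 20 = 19
σ = (1, 3, 2): 4 + (-4) + 12 = 12
σ = (2, 1, 3): 17 + 23 + 20 = 60
σ = (2, 3, 1): 17 + (-4) + 6 = 19
σ = (3, 1, 2): (-7) + 23 + 12 = 28
σ = (3, 2, 1): (-7) + (-5) + 6 = -6
Optimal value attained by: σ = (2, 1, 3).
Answer: det⊕(A) = 60; verdict: NONSINGULAR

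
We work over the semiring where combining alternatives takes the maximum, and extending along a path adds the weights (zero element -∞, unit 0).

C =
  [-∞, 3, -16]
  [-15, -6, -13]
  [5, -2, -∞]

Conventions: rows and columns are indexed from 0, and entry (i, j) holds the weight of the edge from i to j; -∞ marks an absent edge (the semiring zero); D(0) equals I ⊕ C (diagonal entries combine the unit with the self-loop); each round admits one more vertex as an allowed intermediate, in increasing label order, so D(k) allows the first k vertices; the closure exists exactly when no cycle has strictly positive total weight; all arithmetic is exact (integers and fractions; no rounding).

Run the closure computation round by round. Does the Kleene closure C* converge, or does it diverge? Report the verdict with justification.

D(0):
  [0, 3, -16]
  [-15, 0, -13]
  [5, -2, 0]
D(1):
  [0, 3, -16]
  [-15, 0, -13]
  [5, 8, 0]
D(2):
  [0, 3, -10]
  [-15, 0, -13]
  [5, 8, 0]
D(3):
  [0, 3, -10]
  [-8, 0, -13]
  [5, 8, 0]
Key observation: every diagonal entry stays at the unit through all rounds, so no improving cycle exists.
Answer: CONVERGES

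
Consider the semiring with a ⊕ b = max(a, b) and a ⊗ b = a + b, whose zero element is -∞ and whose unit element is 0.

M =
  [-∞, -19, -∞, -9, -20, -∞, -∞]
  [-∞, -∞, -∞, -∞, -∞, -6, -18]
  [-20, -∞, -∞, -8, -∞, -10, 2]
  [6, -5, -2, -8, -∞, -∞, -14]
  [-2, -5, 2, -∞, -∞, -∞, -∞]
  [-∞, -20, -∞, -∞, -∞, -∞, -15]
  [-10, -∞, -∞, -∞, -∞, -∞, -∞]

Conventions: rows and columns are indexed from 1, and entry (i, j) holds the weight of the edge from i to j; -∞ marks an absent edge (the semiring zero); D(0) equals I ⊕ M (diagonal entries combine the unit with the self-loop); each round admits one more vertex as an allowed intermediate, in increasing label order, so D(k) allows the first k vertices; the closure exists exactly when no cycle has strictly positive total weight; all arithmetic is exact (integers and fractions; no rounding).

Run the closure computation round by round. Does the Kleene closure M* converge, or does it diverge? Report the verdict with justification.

D(0):
  [0, -19, -∞, -9, -20, -∞, -∞]
  [-∞, 0, -∞, -∞, -∞, -6, -18]
  [-20, -∞, 0, -8, -∞, -10, 2]
  [6, -5, -2, 0, -∞, -∞, -14]
  [-2, -5, 2, -∞, 0, -∞, -∞]
  [-∞, -20, -∞, -∞, -∞, 0, -15]
  [-10, -∞, -∞, -∞, -∞, -∞, 0]
D(1):
  [0, -19, -∞, -9, -20, -∞, -∞]
  [-∞, 0, -∞, -∞, -∞, -6, -18]
  [-20, -39, 0, -8, -40, -10, 2]
  [6, -5, -2, 0, -14, -∞, -14]
  [-2, -5, 2, -11, 0, -∞, -∞]
  [-∞, -20, -∞, -∞, -∞, 0, -15]
  [-10, -29, -∞, -19, -30, -∞, 0]
D(2):
  [0, -19, -∞, -9, -20, -25, -37]
  [-∞, 0, -∞, -∞, -∞, -6, -18]
  [-20, -39, 0, -8, -40, -10, 2]
  [6, -5, -2, 0, -14, -11, -14]
  [-2, -5, 2, -11, 0, -11, -23]
  [-∞, -20, -∞, -∞, -∞, 0, -15]
  [-10, -29, -∞, -19, -30, -35, 0]
D(3):
  [0, -19, -∞, -9, -20, -25, -37]
  [-∞, 0, -∞, -∞, -∞, -6, -18]
  [-20, -39, 0, -8, -40, -10, 2]
  [6, -5, -2, 0, -14, -11, 0]
  [-2, -5, 2, -6, 0, -8, 4]
  [-∞, -20, -∞, -∞, -∞, 0, -15]
  [-10, -29, -∞, -19, -30, -35, 0]
D(4):
  [0, -14, -11, -9, -20, -20, -9]
  [-∞, 0, -∞, -∞, -∞, -6, -18]
  [-2, -13, 0, -8, -22, -10, 2]
  [6, -5, -2, 0, -14, -11, 0]
  [0, -5, 2, -6, 0, -8, 4]
  [-∞, -20, -∞, -∞, -∞, 0, -15]
  [-10, -24, -21, -19, -30, -30, 0]
D(5):
  [0, -14, -11, -9, -20, -20, -9]
  [-∞, 0, -∞, -∞, -∞, -6, -18]
  [-2, -13, 0, -8, -22, -10, 2]
  [6, -5, -2, 0, -14, -11, 0]
  [0, -5, 2, -6, 0, -8, 4]
  [-∞, -20, -∞, -∞, -∞, 0, -15]
  [-10, -24, -21, -19, -30, -30, 0]
D(6):
  [0, -14, -11, -9, -20, -20, -9]
  [-∞, 0, -∞, -∞, -∞, -6, -18]
  [-2, -13, 0, -8, -22, -10, 2]
  [6, -5, -2, 0, -14, -11, 0]
  [0, -5, 2, -6, 0, -8, 4]
  [-∞, -20, -∞, -∞, -∞, 0, -15]
  [-10, -24, -21, -19, -30, -30, 0]
D(7):
  [0, -14, -11, -9, -20, -20, -9]
  [-28, 0, -39, -37, -48, -6, -18]
  [-2, -13, 0, -8, -22, -10, 2]
  [6, -5, -2, 0, -14, -11, 0]
  [0, -5, 2, -6, 0, -8, 4]
  [-25, -20, -36, -34, -45, 0, -15]
  [-10, -24, -21, -19, -30, -30, 0]
Key observation: every diagonal entry stays at the unit through all rounds, so no improving cycle exists.
Answer: CONVERGES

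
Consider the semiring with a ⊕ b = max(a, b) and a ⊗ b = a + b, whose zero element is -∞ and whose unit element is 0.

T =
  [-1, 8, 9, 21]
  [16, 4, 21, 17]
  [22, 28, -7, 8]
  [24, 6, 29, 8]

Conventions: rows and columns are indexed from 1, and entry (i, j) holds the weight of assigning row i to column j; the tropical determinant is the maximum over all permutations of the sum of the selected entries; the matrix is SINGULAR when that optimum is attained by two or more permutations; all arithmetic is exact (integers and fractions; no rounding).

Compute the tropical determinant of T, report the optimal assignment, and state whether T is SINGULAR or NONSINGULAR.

σ = (1, 2, 3, 4): (-1) + 4 + (-7) + 8 = 4
σ = (1, 2, 4, 3): (-1) + 4 + 8 + 29 = 40
σ = (1, 3, 2, 4): (-1) + 21 + 28 + 8 = 56
σ = (1, 3, 4, 2): (-1) + 21 + 8 + 6 = 34
σ = (1, 4, 2, 3): (-1) + 17 + 28 + 29 = 73
σ = (1, 4, 3, 2): (-1) + 17 + (-7) + 6 = 15
σ = (2, 1, 3, 4): 8 + 16 + (-7) + 8 = 25
σ = (2, 1, 4, 3): 8 + 16 + 8 + 29 = 61
σ = (2, 3, 1, 4): 8 + 21 + 22 + 8 = 59
σ = (2, 3, 4, 1): 8 + 21 + 8 + 24 = 61
σ = (2, 4, 1, 3): 8 + 17 + 22 + 29 = 76
σ = (2, 4, 3, 1): 8 + 17 + (-7) + 24 = 42
σ = (3, 1, 2, 4): 9 + 16 + 28 + 8 = 61
σ = (3, 1, 4, 2): 9 + 16 + 8 + 6 = 39
σ = (3, 2, 1, 4): 9 + 4 + 22 + 8 = 43
σ = (3, 2, 4, 1): 9 + 4 + 8 + 24 = 45
σ = (3, 4, 1, 2): 9 + 17 + 22 + 6 = 54
σ = (3, 4, 2, 1): 9 + 17 + 28 + 24 = 78
σ = (4, 1, 2, 3): 21 + 16 + 28 + 29 = 94
σ = (4, 1, 3, 2): 21 + 16 + (-7) + 6 = 36
σ = (4, 2, 1, 3): 21 + 4 + 22 + 29 = 76
σ = (4, 2, 3, 1): 21 + 4 + (-7) + 24 = 42
σ = (4, 3, 1, 2): 21 + 21 + 22 + 6 = 70
σ = (4, 3, 2, 1): 21 + 21 + 28 + 24 = 94
Optimal value attained by: σ = (4, 1, 2, 3).
Answer: det⊕(T) = 94; verdict: SINGULAR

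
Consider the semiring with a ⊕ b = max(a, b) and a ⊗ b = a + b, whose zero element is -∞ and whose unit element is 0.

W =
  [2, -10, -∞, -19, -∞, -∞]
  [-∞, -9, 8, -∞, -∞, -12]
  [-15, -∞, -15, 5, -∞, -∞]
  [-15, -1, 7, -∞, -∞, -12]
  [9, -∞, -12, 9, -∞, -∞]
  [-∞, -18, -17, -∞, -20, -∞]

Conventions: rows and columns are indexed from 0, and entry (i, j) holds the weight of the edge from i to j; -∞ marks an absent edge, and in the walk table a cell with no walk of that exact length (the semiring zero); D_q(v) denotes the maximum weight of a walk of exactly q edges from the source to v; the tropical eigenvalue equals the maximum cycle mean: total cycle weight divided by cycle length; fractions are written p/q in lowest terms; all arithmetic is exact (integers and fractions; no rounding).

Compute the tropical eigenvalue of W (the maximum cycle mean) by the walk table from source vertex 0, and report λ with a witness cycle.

q=0: [0, -∞, -∞, -∞, -∞, -∞]
q=1: [2, -10, -∞, -19, -∞, -∞]
q=2: [4, -8, -2, -17, -∞, -22]
q=3: [6, -6, 0, 3, -42, -20]
q=4: [8, 2, 10, 5, -40, -9]
q=5: [10, 4, 12, 15, -29, -7]
q=6: [12, 14, 22, 17, -27, 3]
Optimal cycle mean attained by: cycle 2->3->2, total 5 + 7, length 2.
Answer: λ = 6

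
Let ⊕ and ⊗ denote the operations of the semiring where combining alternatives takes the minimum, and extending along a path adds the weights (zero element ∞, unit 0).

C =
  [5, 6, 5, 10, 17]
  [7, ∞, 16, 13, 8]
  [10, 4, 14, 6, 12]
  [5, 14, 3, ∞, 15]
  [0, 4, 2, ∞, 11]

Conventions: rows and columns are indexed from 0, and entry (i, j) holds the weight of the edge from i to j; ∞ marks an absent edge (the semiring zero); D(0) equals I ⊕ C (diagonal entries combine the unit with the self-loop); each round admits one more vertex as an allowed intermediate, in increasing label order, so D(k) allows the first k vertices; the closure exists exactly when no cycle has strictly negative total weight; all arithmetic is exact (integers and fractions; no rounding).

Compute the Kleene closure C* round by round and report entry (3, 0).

D(0):
  [0, 6, 5, 10, 17]
  [7, 0, 16, 13, 8]
  [10, 4, 0, 6, 12]
  [5, 14, 3, 0, 15]
  [0, 4, 2, ∞, 0]
D(1):
  [0, 6, 5, 10, 17]
  [7, 0, 12, 13, 8]
  [10, 4, 0, 6, 12]
  [5, 11, 3, 0, 15]
  [0, 4, 2, 10, 0]
D(2):
  [0, 6, 5, 10, 14]
  [7, 0, 12, 13, 8]
  [10, 4, 0, 6, 12]
  [5, 11, 3, 0, 15]
  [0, 4, 2, 10, 0]
D(3):
  [0, 6, 5, 10, 14]
  [7, 0, 12, 13, 8]
  [10, 4, 0, 6, 12]
  [5, 7, 3, 0, 15]
  [0, 4, 2, 8, 0]
D(4):
  [0, 6, 5, 10, 14]
  [7, 0, 12, 13, 8]
  [10, 4, 0, 6, 12]
  [5, 7, 3, 0, 15]
  [0, 4, 2, 8, 0]
D(5):
  [0, 6, 5, 10, 14]
  [7, 0, 10, 13, 8]
  [10, 4, 0, 6, 12]
  [5, 7, 3, 0, 15]
  [0, 4, 2, 8, 0]
Answer: C*[3][0] = 5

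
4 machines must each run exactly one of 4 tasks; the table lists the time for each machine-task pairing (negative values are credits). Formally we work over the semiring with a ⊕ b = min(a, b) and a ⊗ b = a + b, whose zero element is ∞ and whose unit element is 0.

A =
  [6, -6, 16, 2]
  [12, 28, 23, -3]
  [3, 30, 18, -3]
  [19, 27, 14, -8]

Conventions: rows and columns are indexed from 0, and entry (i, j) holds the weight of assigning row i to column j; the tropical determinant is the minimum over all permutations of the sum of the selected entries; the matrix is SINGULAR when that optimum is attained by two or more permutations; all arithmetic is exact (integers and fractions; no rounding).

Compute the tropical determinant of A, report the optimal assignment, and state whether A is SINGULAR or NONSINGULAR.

σ = (0, 1, 2, 3): 6 + 28 + 18 + (-8) = 44
σ = (0, 1, 3, 2): 6 + 28 + (-3) + 14 = 45
σ = (0, 2, 1, 3): 6 + 23 + 30 + (-8) = 51
σ = (0, 2, 3, 1): 6 + 23 + (-3) + 27 = 53
σ = (0, 3, 1, 2): 6 + (-3) + 30 + 14 = 47
σ = (0, 3, 2, 1): 6 + (-3) + 18 + 27 = 48
σ = (1, 0, 2, 3): (-6) + 12 + 18 + (-8) = 16
σ = (1, 0, 3, 2): (-6) + 12 + (-3) + 14 = 17
σ = (1, 2, 0, 3): (-6) + 23 + 3 + (-8) = 12
σ = (1, 2, 3, 0): (-6) + 23 + (-3) + 19 = 33
σ = (1, 3, 0, 2): (-6) + (-3) + 3 + 14 = 8
σ = (1, 3, 2, 0): (-6) + (-3) + 18 + 19 = 28
σ = (2, 0, 1, 3): 16 + 12 + 30 + (-8) = 50
σ = (2, 0, 3, 1): 16 + 12 + (-3) + 27 = 52
σ = (2, 1, 0, 3): 16 + 28 + 3 + (-8) = 39
σ = (2, 1, 3, 0): 16 + 28 + (-3) + 19 = 60
σ = (2, 3, 0, 1): 16 + (-3) + 3 + 27 = 43
σ = (2, 3, 1, 0): 16 + (-3) + 30 + 19 = 62
σ = (3, 0, 1, 2): 2 + 12 + 30 + 14 = 58
σ = (3, 0, 2, 1): 2 + 12 + 18 + 27 = 59
σ = (3, 1, 0, 2): 2 + 28 + 3 + 14 = 47
σ = (3, 1, 2, 0): 2 + 28 + 18 + 19 = 67
σ = (3, 2, 0, 1): 2 + 23 + 3 + 27 = 55
σ = (3, 2, 1, 0): 2 + 23 + 30 + 19 = 74
Optimal value attained by: σ = (1, 3, 0, 2).
Answer: det⊕(A) = 8; verdict: NONSINGULAR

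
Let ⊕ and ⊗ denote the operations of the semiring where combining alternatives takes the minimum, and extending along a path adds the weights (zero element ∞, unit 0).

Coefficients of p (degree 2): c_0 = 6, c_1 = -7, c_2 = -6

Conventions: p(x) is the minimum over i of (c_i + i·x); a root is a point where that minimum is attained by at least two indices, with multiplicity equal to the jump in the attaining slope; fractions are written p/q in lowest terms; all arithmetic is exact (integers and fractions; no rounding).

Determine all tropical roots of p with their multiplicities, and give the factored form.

hull edge (i=0, c=6) to (i=1, c=-7): slope -13, span 1
hull edge (i=1, c=-7) to (i=2, c=-6): slope 1, span 1
Factored form: p(x) = -6 ⊗ (x ⊕ (-1)) ⊗ (x ⊕ 13)
Answer: roots = -1 (mult 1), 13 (mult 1)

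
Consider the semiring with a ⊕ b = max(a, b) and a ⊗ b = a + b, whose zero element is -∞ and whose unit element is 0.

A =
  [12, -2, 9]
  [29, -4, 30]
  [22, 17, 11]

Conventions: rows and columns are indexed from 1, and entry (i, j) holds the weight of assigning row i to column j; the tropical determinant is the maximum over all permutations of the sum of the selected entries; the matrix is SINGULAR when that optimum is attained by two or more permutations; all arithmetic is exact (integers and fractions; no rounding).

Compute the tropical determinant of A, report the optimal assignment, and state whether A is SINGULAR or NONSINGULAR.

σ = (1, 2, 3): 12 + (-4) + 11 = 19
σ = (1, 3, 2): 12 + 30 + 17 = 59
σ = (2, 1, 3): (-2) + 29 + 11 = 38
σ = (2, 3, 1): (-2) + 30 + 22 = 50
σ = (3, 1, 2): 9 + 29 + 17 = 55
σ = (3, 2, 1): 9 + (-4) + 22 = 27
Optimal value attained by: σ = (1, 3, 2).
Answer: det⊕(A) = 59; verdict: NONSINGULAR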